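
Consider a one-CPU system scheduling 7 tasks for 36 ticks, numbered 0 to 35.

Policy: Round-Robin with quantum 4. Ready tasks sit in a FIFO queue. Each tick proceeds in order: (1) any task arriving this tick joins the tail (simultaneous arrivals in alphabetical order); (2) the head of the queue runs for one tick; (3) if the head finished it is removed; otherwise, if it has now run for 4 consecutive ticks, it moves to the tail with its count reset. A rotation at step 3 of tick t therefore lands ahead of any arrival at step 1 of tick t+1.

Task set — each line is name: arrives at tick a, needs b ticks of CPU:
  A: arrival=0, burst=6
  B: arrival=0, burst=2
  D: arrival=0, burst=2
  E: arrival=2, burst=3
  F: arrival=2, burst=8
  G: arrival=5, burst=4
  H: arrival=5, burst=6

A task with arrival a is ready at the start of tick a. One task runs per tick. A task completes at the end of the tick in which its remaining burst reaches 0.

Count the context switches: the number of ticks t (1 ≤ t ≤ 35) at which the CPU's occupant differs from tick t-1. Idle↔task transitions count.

context switches = 10

t=0: queue=[A,B,D] q_used=0 → run A
t=1: queue=[A,B,D] q_used=1 → run A
t=2: queue=[A,B,D,E,F] q_used=2 → run A
t=3: queue=[A,B,D,E,F] q_used=3 → run A
t=4: queue=[B,D,E,F,A] q_used=0 → run B
t=5: queue=[B,D,E,F,A,G,H] q_used=1 → run B
t=6: queue=[D,E,F,A,G,H] q_used=0 → run D
t=7: queue=[D,E,F,A,G,H] q_used=1 → run D
t=8: queue=[E,F,A,G,H] q_used=0 → run E
t=9: queue=[E,F,A,G,H] q_used=1 → run E
t=10: queue=[E,F,A,G,H] q_used=2 → run E
t=11: queue=[F,A,G,H] q_used=0 → run F
t=12: queue=[F,A,G,H] q_used=1 → run F
t=13: queue=[F,A,G,H] q_used=2 → run F
t=14: queue=[F,A,G,H] q_used=3 → run F
t=15: queue=[A,G,H,F] q_used=0 → run A
t=16: queue=[A,G,H,F] q_used=1 → run A
t=17: queue=[G,H,F] q_used=0 → run G
t=18: queue=[G,H,F] q_used=1 → run G
t=19: queue=[G,H,F] q_used=2 → run G
t=20: queue=[G,H,F] q_used=3 → run G
t=21: queue=[H,F] q_used=0 → run H
t=22: queue=[H,F] q_used=1 → run H
t=23: queue=[H,F] q_used=2 → run H
t=24: queue=[H,F] q_used=3 → run H
t=25: queue=[F,H] q_used=0 → run F
t=26: queue=[F,H] q_used=1 → run F
t=27: queue=[F,H] q_used=2 → run F
t=28: queue=[F,H] q_used=3 → run F
t=29: queue=[H] q_used=0 → run H
t=30: queue=[H] q_used=1 → run H
t=31: (idle)
t=32: (idle)
t=33: (idle)
t=34: (idle)
t=35: (idle)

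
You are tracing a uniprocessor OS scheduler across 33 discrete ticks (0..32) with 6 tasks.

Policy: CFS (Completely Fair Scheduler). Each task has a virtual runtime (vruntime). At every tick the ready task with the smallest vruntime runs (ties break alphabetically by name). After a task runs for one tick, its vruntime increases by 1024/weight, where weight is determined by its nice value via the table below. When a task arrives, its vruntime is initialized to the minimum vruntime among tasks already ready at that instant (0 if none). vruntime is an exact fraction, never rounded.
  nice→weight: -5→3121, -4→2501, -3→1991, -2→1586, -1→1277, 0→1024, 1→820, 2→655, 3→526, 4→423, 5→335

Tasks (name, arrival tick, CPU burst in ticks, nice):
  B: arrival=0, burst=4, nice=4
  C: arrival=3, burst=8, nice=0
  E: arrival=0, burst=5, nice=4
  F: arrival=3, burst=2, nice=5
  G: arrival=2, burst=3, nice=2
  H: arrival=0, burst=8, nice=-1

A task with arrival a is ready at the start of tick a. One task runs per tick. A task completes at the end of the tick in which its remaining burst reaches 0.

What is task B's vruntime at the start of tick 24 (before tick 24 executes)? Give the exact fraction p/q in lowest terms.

t=0: vr[B=0 E=0 H=0] → run B
t=1: vr[B=1024/423 E=0 H=0] → run E
t=2: vr[B=1024/423 E=1024/423 G=0 H=0] → run G
t=3: vr[B=1024/423 C=0 E=1024/423 F=0 G=1024/655 H=0] → run C
t=4: vr[B=1024/423 C=1 E=1024/423 F=0 G=1024/655 H=0] → run F
t=5: vr[B=1024/423 C=1 E=1024/423 F=1024/335 G=1024/655 H=0] → run H
t=6: vr[B=1024/423 C=1 E=1024/423 F=1024/335 G=1024/655 H=1024/1277] → run H
t=7: vr[B=1024/423 C=1 E=1024/423 F=1024/335 G=1024/655 H=2048/1277] → run C
t=8: vr[B=1024/423 C=2 E=1024/423 F=1024/335 G=1024/655 H=2048/1277] → run G
t=9: vr[B=1024/423 C=2 E=1024/423 F=1024/335 G=2048/655 H=2048/1277] → run H
t=10: vr[B=1024/423 C=2 E=1024/423 F=1024/335 G=2048/655 H=3072/1277] → run C
t=11: vr[B=1024/423 C=3 E=1024/423 F=1024/335 G=2048/655 H=3072/1277] → run H
t=12: vr[B=1024/423 C=3 E=1024/423 F=1024/335 G=2048/655 H=4096/1277] → run B
t=13: vr[B=2048/423 C=3 E=1024/423 F=1024/335 G=2048/655 H=4096/1277] → run E
t=14: vr[B=2048/423 C=3 E=2048/423 F=1024/335 G=2048/655 H=4096/1277] → run C
t=15: vr[B=2048/423 C=4 E=2048/423 F=1024/335 G=2048/655 H=4096/1277] → run F
t=16: vr[B=2048/423 C=4 E=2048/423 G=2048/655 H=4096/1277] → run G
t=17: vr[B=2048/423 C=4 E=2048/423 H=4096/1277] → run H
t=18: vr[B=2048/423 C=4 E=2048/423 H=5120/1277] → run C
t=19: vr[B=2048/423 C=5 E=2048/423 H=5120/1277] → run H
t=20: vr[B=2048/423 C=5 E=2048/423 H=6144/1277] → run H
t=21: vr[B=2048/423 C=5 E=2048/423 H=7168/1277] → run B
t=22: vr[B=1024/141 C=5 E=2048/423 H=7168/1277] → run E
t=23: vr[B=1024/141 C=5 E=1024/141 H=7168/1277] → run C
t=24: vr[B=1024/141 C=6 E=1024/141 H=7168/1277] → run H
t=25: vr[B=1024/141 C=6 E=1024/141] → run C
t=26: vr[B=1024/141 C=7 E=1024/141] → run C
t=27: vr[B=1024/141 E=1024/141] → run B
t=28: vr[E=1024/141] → run E
t=29: vr[E=4096/423] → run E
t=30: (idle)
t=31: (idle)
t=32: (idle)

vruntime(B, start of tick 24) = 1024/141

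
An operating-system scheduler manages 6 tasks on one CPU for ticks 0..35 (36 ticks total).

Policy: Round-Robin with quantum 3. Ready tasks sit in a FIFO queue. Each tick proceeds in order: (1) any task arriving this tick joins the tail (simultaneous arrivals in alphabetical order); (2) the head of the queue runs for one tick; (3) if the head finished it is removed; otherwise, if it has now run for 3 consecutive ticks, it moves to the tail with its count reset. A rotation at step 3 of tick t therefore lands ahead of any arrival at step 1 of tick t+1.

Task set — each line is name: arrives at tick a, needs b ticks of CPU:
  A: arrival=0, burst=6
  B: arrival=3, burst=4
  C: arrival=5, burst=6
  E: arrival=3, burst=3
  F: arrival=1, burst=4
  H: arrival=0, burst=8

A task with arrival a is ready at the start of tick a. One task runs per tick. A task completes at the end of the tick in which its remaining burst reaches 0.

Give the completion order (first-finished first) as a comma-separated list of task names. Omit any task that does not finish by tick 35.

completion order = A, E, F, B, C, H

t=0: queue=[A,H] q_used=0 → run A
t=1: queue=[A,H,F] q_used=1 → run A
t=2: queue=[A,H,F] q_used=2 → run A
t=3: queue=[H,F,A,B,E] q_used=0 → run H
t=4: queue=[H,F,A,B,E] q_used=1 → run H
t=5: queue=[H,F,A,B,E,C] q_used=2 → run H
t=6: queue=[F,A,B,E,C,H] q_used=0 → run F
t=7: queue=[F,A,B,E,C,H] q_used=1 → run F
t=8: queue=[F,A,B,E,C,H] q_used=2 → run F
t=9: queue=[A,B,E,C,H,F] q_used=0 → run A
t=10: queue=[A,B,E,C,H,F] q_used=1 → run A
t=11: queue=[A,B,E,C,H,F] q_used=2 → run A
t=12: queue=[B,E,C,H,F] q_used=0 → run B
t=13: queue=[B,E,C,H,F] q_used=1 → run B
t=14: queue=[B,E,C,H,F] q_used=2 → run B
t=15: queue=[E,C,H,F,B] q_used=0 → run E
t=16: queue=[E,C,H,F,B] q_used=1 → run E
t=17: queue=[E,C,H,F,B] q_used=2 → run E
t=18: queue=[C,H,F,B] q_used=0 → run C
t=19: queue=[C,H,F,B] q_used=1 → run C
t=20: queue=[C,H,F,B] q_used=2 → run C
t=21: queue=[H,F,B,C] q_used=0 → run H
t=22: queue=[H,F,B,C] q_used=1 → run H
t=23: queue=[H,F,B,C] q_used=2 → run H
t=24: queue=[F,B,C,H] q_used=0 → run F
t=25: queue=[B,C,H] q_used=0 → run B
t=26: queue=[C,H] q_used=0 → run C
t=27: queue=[C,H] q_used=1 → run C
t=28: queue=[C,H] q_used=2 → run C
t=29: queue=[H] q_used=0 → run H
t=30: queue=[H] q_used=1 → run H
t=31: (idle)
t=32: (idle)
t=33: (idle)
t=34: (idle)
t=35: (idle)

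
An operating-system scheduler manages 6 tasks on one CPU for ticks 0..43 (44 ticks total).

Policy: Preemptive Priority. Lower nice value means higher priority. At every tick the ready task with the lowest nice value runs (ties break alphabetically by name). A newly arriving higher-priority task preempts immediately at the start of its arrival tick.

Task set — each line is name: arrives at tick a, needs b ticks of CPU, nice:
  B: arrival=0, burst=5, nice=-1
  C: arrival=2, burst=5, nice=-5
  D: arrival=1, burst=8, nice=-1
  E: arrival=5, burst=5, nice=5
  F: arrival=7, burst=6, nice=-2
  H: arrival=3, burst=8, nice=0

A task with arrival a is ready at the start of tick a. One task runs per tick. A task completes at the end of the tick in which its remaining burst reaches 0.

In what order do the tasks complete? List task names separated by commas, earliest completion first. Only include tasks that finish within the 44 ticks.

completion order = C, F, B, D, H, E

t=0: ready={B} → run B
t=1: ready={B,D} → run B
t=2: ready={B,C,D} → run C
t=3: ready={B,C,D,H} → run C
t=4: ready={B,C,D,H} → run C
t=5: ready={B,C,D,E,H} → run C
t=6: ready={B,C,D,E,H} → run C
t=7: ready={B,D,E,F,H} → run F
t=8: ready={B,D,E,F,H} → run F
t=9: ready={B,D,E,F,H} → run F
t=10: ready={B,D,E,F,H} → run F
t=11: ready={B,D,E,F,H} → run F
t=12: ready={B,D,E,F,H} → run F
t=13: ready={B,D,E,H} → run B
t=14: ready={B,D,E,H} → run B
t=15: ready={B,D,E,H} → run B
t=16: ready={D,E,H} → run D
t=17: ready={D,E,H} → run D
t=18: ready={D,E,H} → run D
t=19: ready={D,E,H} → run D
t=20: ready={D,E,H} → run D
t=21: ready={D,E,H} → run D
t=22: ready={D,E,H} → run D
t=23: ready={D,E,H} → run D
t=24: ready={E,H} → run H
t=25: ready={E,H} → run H
t=26: ready={E,H} → run H
t=27: ready={E,H} → run H
t=28: ready={E,H} → run H
t=29: ready={E,H} → run H
t=30: ready={E,H} → run H
t=31: ready={E,H} → run H
t=32: ready={E} → run E
t=33: ready={E} → run E
t=34: ready={E} → run E
t=35: ready={E} → run E
t=36: ready={E} → run E
t=37: (idle)
t=38: (idle)
t=39: (idle)
t=40: (idle)
t=41: (idle)
t=42: (idle)
t=43: (idle)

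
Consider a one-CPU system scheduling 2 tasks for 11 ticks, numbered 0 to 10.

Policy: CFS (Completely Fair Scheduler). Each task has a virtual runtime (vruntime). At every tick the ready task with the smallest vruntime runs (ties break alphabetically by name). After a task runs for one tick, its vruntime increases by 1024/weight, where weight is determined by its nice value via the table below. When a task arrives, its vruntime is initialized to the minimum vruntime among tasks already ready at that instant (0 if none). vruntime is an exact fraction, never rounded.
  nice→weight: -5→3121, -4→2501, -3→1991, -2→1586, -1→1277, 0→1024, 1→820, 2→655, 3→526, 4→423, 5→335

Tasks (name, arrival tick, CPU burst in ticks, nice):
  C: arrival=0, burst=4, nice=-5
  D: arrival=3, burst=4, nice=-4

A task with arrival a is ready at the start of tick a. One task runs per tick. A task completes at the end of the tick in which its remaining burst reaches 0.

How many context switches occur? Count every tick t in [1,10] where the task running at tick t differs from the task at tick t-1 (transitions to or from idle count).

t=0: vr[C=0] → run C
t=1: vr[C=1024/3121] → run C
t=2: vr[C=2048/3121] → run C
t=3: vr[C=3072/3121 D=3072/3121] → run C
t=4: vr[D=3072/3121] → run D
t=5: vr[D=10878976/7805621] → run D
t=6: vr[D=14074880/7805621] → run D
t=7: vr[D=17270784/7805621] → run D
t=8: (idle)
t=9: (idle)
t=10: (idle)

context switches = 2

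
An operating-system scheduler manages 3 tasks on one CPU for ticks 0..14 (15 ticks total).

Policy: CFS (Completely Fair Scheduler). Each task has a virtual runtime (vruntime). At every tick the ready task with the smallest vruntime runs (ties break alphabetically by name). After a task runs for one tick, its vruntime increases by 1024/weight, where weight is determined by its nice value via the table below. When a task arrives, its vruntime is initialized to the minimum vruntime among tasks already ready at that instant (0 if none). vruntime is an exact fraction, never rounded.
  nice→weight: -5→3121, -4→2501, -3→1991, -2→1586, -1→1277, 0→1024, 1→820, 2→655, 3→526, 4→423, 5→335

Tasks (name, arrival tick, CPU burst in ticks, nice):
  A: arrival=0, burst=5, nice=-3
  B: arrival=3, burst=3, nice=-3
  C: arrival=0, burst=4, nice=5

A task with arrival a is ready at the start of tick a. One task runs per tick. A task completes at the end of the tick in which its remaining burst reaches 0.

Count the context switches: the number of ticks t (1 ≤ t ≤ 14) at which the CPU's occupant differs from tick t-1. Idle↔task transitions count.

context switches = 9

t=0: vr[A=0 C=0] → run A
t=1: vr[A=1024/1991 C=0] → run C
t=2: vr[A=1024/1991 C=1024/335] → run A
t=3: vr[A=2048/1991 B=2048/1991 C=1024/335] → run A
t=4: vr[A=3072/1991 B=2048/1991 C=1024/335] → run B
t=5: vr[A=3072/1991 B=3072/1991 C=1024/335] → run A
t=6: vr[A=4096/1991 B=3072/1991 C=1024/335] → run B
t=7: vr[A=4096/1991 B=4096/1991 C=1024/335] → run A
t=8: vr[B=4096/1991 C=1024/335] → run B
t=9: vr[C=1024/335] → run C
t=10: vr[C=2048/335] → run C
t=11: vr[C=3072/335] → run C
t=12: (idle)
t=13: (idle)
t=14: (idle)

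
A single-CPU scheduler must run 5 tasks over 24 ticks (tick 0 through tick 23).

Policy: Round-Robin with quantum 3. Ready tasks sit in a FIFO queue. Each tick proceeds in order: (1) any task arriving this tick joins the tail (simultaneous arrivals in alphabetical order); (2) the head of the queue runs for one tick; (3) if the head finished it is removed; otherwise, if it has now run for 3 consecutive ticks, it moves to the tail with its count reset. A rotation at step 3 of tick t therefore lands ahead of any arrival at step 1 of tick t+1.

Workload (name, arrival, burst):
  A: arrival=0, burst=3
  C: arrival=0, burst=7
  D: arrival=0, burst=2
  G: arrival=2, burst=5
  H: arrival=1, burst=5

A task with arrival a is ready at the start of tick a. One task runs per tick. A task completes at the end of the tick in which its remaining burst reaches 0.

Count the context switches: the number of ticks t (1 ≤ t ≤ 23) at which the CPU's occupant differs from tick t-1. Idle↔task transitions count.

context switches = 9

t=0: queue=[A,C,D] q_used=0 → run A
t=1: queue=[A,C,D,H] q_used=1 → run A
t=2: queue=[A,C,D,H,G] q_used=2 → run A
t=3: queue=[C,D,H,G] q_used=0 → run C
t=4: queue=[C,D,H,G] q_used=1 → run C
t=5: queue=[C,D,H,G] q_used=2 → run C
t=6: queue=[D,H,G,C] q_used=0 → run D
t=7: queue=[D,H,G,C] q_used=1 → run D
t=8: queue=[H,G,C] q_used=0 → run H
t=9: queue=[H,G,C] q_used=1 → run H
t=10: queue=[H,G,C] q_used=2 → run H
t=11: queue=[G,C,H] q_used=0 → run G
t=12: queue=[G,C,H] q_used=1 → run G
t=13: queue=[G,C,H] q_used=2 → run G
t=14: queue=[C,H,G] q_used=0 → run C
t=15: queue=[C,H,G] q_used=1 → run C
t=16: queue=[C,H,G] q_used=2 → run C
t=17: queue=[H,G,C] q_used=0 → run H
t=18: queue=[H,G,C] q_used=1 → run H
t=19: queue=[G,C] q_used=0 → run G
t=20: queue=[G,C] q_used=1 → run G
t=21: queue=[C] q_used=0 → run C
t=22: (idle)
t=23: (idle)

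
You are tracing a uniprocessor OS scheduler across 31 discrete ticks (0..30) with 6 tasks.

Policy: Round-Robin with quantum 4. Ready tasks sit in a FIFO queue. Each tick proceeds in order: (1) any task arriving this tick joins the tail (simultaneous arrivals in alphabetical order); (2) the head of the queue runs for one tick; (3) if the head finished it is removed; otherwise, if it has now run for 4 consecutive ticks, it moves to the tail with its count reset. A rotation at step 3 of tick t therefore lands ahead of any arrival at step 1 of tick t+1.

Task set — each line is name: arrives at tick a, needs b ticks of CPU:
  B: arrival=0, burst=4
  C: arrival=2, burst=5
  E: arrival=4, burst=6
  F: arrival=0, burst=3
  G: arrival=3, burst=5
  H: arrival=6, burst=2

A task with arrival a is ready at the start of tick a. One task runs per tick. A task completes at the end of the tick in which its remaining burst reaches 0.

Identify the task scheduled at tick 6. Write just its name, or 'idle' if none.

t=0: queue=[B,F] q_used=0 → run B
t=1: queue=[B,F] q_used=1 → run B
t=2: queue=[B,F,C] q_used=2 → run B
t=3: queue=[B,F,C,G] q_used=3 → run B
t=4: queue=[F,C,G,E] q_used=0 → run F
t=5: queue=[F,C,G,E] q_used=1 → run F
t=6: queue=[F,C,G,E,H] q_used=2 → run F
t=7: queue=[C,G,E,H] q_used=0 → run C
t=8: queue=[C,G,E,H] q_used=1 → run C
t=9: queue=[C,G,E,H] q_used=2 → run C
t=10: queue=[C,G,E,H] q_used=3 → run C
t=11: queue=[G,E,H,C] q_used=0 → run G
t=12: queue=[G,E,H,C] q_used=1 → run G
t=13: queue=[G,E,H,C] q_used=2 → run G
t=14: queue=[G,E,H,C] q_used=3 → run G
t=15: queue=[E,H,C,G] q_used=0 → run E
t=16: queue=[E,H,C,G] q_used=1 → run E
t=17: queue=[E,H,C,G] q_used=2 → run E
t=18: queue=[E,H,C,G] q_used=3 → run E
t=19: queue=[H,C,G,E] q_used=0 → run H
t=20: queue=[H,C,G,E] q_used=1 → run H
t=21: queue=[C,G,E] q_used=0 → run C
t=22: queue=[G,E] q_used=0 → run G
t=23: queue=[E] q_used=0 → run E
t=24: queue=[E] q_used=1 → run E
t=25: (idle)
t=26: (idle)
t=27: (idle)
t=28: (idle)
t=29: (idle)
t=30: (idle)

running at tick 6 = F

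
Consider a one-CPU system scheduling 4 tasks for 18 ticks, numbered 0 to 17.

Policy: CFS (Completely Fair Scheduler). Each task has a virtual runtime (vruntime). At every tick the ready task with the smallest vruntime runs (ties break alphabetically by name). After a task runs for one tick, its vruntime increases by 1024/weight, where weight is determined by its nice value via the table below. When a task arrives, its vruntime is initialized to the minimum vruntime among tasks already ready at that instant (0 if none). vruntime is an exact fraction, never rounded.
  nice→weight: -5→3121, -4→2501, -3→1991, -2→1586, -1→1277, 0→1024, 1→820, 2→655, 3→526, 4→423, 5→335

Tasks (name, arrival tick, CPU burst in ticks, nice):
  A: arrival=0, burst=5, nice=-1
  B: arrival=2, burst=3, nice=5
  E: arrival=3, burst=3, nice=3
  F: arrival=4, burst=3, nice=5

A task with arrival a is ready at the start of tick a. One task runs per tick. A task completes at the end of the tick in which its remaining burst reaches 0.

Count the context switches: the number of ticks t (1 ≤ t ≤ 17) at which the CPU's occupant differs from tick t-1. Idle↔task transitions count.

t=0: vr[A=0] → run A
t=1: vr[A=1024/1277] → run A
t=2: vr[A=2048/1277 B=2048/1277] → run A
t=3: vr[A=3072/1277 B=2048/1277 E=2048/1277] → run B
t=4: vr[A=3072/1277 B=1993728/427795 E=2048/1277 F=2048/1277] → run E
t=5: vr[A=3072/1277 B=1993728/427795 E=1192448/335851 F=2048/1277] → run F
t=6: vr[A=3072/1277 B=1993728/427795 E=1192448/335851 F=1993728/427795] → run A
t=7: vr[A=4096/1277 B=1993728/427795 E=1192448/335851 F=1993728/427795] → run A
t=8: vr[B=1993728/427795 E=1192448/335851 F=1993728/427795] → run E
t=9: vr[B=1993728/427795 E=1846272/335851 F=1993728/427795] → run B
t=10: vr[B=3301376/427795 E=1846272/335851 F=1993728/427795] → run F
t=11: vr[B=3301376/427795 E=1846272/335851 F=3301376/427795] → run E
t=12: vr[B=3301376/427795 F=3301376/427795] → run B
t=13: vr[F=3301376/427795] → run F
t=14: (idle)
t=15: (idle)
t=16: (idle)
t=17: (idle)

context switches = 11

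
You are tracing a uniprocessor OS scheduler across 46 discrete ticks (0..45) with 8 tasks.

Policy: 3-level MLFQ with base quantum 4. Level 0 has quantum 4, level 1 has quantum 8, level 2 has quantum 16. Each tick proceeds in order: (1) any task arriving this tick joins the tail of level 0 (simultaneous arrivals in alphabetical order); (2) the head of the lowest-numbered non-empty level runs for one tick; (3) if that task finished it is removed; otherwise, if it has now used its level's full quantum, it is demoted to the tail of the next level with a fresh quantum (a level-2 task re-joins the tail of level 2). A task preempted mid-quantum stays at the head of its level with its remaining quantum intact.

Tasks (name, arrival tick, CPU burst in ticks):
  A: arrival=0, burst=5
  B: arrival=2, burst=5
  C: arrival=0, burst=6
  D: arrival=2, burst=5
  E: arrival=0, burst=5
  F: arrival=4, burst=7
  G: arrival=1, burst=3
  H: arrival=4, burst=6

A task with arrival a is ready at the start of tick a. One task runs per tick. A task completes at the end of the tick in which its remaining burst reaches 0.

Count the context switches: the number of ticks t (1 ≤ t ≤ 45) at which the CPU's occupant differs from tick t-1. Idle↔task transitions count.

t=0: L0/L1/L2 = ACE/-/- → run A
t=1: L0/L1/L2 = ACEG/-/- → run A
t=2: L0/L1/L2 = ACEGBD/-/- → run A
t=3: L0/L1/L2 = ACEGBD/-/- → run A
t=4: L0/L1/L2 = CEGBDFH/A/- → run C
t=5: L0/L1/L2 = CEGBDFH/A/- → run C
t=6: L0/L1/L2 = CEGBDFH/A/- → run C
t=7: L0/L1/L2 = CEGBDFH/A/- → run C
t=8: L0/L1/L2 = EGBDFH/AC/- → run E
t=9: L0/L1/L2 = EGBDFH/AC/- → run E
t=10: L0/L1/L2 = EGBDFH/AC/- → run E
t=11: L0/L1/L2 = EGBDFH/AC/- → run E
t=12: L0/L1/L2 = GBDFH/ACE/- → run G
t=13: L0/L1/L2 = GBDFH/ACE/- → run G
t=14: L0/L1/L2 = GBDFH/ACE/- → run G
t=15: L0/L1/L2 = BDFH/ACE/- → run B
t=16: L0/L1/L2 = BDFH/ACE/- → run B
t=17: L0/L1/L2 = BDFH/ACE/- → run B
t=18: L0/L1/L2 = BDFH/ACE/- → run B
t=19: L0/L1/L2 = DFH/ACEB/- → run D
t=20: L0/L1/L2 = DFH/ACEB/- → run D
t=21: L0/L1/L2 = DFH/ACEB/- → run D
t=22: L0/L1/L2 = DFH/ACEB/- → run D
t=23: L0/L1/L2 = FH/ACEBD/- → run F
t=24: L0/L1/L2 = FH/ACEBD/- → run F
t=25: L0/L1/L2 = FH/ACEBD/- → run F
t=26: L0/L1/L2 = FH/ACEBD/- → run F
t=27: L0/L1/L2 = H/ACEBDF/- → run H
t=28: L0/L1/L2 = H/ACEBDF/- → run H
t=29: L0/L1/L2 = H/ACEBDF/- → run H
t=30: L0/L1/L2 = H/ACEBDF/- → run H
t=31: L0/L1/L2 = -/ACEBDFH/- → run A
t=32: L0/L1/L2 = -/CEBDFH/- → run C
t=33: L0/L1/L2 = -/CEBDFH/- → run C
t=34: L0/L1/L2 = -/EBDFH/- → run E
t=35: L0/L1/L2 = -/BDFH/- → run B
t=36: L0/L1/L2 = -/DFH/- → run D
t=37: L0/L1/L2 = -/FH/- → run F
t=38: L0/L1/L2 = -/FH/- → run F
t=39: L0/L1/L2 = -/FH/- → run F
t=40: L0/L1/L2 = -/H/- → run H
t=41: L0/L1/L2 = -/H/- → run H
t=42: (idle)
t=43: (idle)
t=44: (idle)
t=45: (idle)

context switches = 15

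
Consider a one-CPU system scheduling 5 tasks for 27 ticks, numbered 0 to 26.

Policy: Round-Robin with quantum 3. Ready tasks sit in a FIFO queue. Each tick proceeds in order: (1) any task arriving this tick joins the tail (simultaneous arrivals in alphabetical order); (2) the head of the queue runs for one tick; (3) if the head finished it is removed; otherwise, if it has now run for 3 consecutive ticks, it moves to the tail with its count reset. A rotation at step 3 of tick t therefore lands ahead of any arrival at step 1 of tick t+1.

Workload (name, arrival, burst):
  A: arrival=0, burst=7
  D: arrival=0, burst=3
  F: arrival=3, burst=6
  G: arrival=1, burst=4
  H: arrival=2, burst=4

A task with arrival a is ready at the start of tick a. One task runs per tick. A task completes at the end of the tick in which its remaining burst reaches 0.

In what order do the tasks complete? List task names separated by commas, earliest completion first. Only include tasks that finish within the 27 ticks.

t=0: queue=[A,D] q_used=0 → run A
t=1: queue=[A,D,G] q_used=1 → run A
t=2: queue=[A,D,G,H] q_used=2 → run A
t=3: queue=[D,G,H,A,F] q_used=0 → run D
t=4: queue=[D,G,H,A,F] q_used=1 → run D
t=5: queue=[D,G,H,A,F] q_used=2 → run D
t=6: queue=[G,H,A,F] q_used=0 → run G
t=7: queue=[G,H,A,F] q_used=1 → run G
t=8: queue=[G,H,A,F] q_used=2 → run G
t=9: queue=[H,A,F,G] q_used=0 → run H
t=10: queue=[H,A,F,G] q_used=1 → run H
t=11: queue=[H,A,F,G] q_used=2 → run H
t=12: queue=[A,F,G,H] q_used=0 → run A
t=13: queue=[A,F,G,H] q_used=1 → run A
t=14: queue=[A,F,G,H] q_used=2 → run A
t=15: queue=[F,G,H,A] q_used=0 → run F
t=16: queue=[F,G,H,A] q_used=1 → run F
t=17: queue=[F,G,H,A] q_used=2 → run F
t=18: queue=[G,H,A,F] q_used=0 → run G
t=19: queue=[H,A,F] q_used=0 → run H
t=20: queue=[A,F] q_used=0 → run A
t=21: queue=[F] q_used=0 → run F
t=22: queue=[F] q_used=1 → run F
t=23: queue=[F] q_used=2 → run F
t=24: (idle)
t=25: (idle)
t=26: (idle)

completion order = D, G, H, A, F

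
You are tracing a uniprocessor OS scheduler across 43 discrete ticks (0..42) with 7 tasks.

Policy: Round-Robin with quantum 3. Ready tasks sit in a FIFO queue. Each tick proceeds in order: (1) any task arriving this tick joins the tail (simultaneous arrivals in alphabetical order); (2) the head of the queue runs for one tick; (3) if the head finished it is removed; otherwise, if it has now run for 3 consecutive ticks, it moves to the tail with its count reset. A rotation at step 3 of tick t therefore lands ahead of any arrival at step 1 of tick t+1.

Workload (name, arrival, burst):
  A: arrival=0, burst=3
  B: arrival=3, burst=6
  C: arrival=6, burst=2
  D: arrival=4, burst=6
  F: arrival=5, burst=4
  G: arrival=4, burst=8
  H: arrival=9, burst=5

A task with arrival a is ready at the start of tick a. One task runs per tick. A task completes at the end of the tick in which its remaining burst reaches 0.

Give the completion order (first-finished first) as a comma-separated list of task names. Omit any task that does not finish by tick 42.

completion order = A, B, C, D, F, H, G

t=0: queue=[A] q_used=0 → run A
t=1: queue=[A] q_used=1 → run A
t=2: queue=[A] q_used=2 → run A
t=3: queue=[B] q_used=0 → run B
t=4: queue=[B,D,G] q_used=1 → run B
t=5: queue=[B,D,G,F] q_used=2 → run B
t=6: queue=[D,G,F,B,C] q_used=0 → run D
t=7: queue=[D,G,F,B,C] q_used=1 → run D
t=8: queue=[D,G,F,B,C] q_used=2 → run D
t=9: queue=[G,F,B,C,D,H] q_used=0 → run G
t=10: queue=[G,F,B,C,D,H] q_used=1 → run G
t=11: queue=[G,F,B,C,D,H] q_used=2 → run G
t=12: queue=[F,B,C,D,H,G] q_used=0 → run F
t=13: queue=[F,B,C,D,H,G] q_used=1 → run F
t=14: queue=[F,B,C,D,H,G] q_used=2 → run F
t=15: queue=[B,C,D,H,G,F] q_used=0 → run B
t=16: queue=[B,C,D,H,G,F] q_used=1 → run B
t=17: queue=[B,C,D,H,G,F] q_used=2 → run B
t=18: queue=[C,D,H,G,F] q_used=0 → run C
t=19: queue=[C,D,H,G,F] q_used=1 → run C
t=20: queue=[D,H,G,F] q_used=0 → run D
t=21: queue=[D,H,G,F] q_used=1 → run D
t=22: queue=[D,H,G,F] q_used=2 → run D
t=23: queue=[H,G,F] q_used=0 → run H
t=24: queue=[H,G,F] q_used=1 → run H
t=25: queue=[H,G,F] q_used=2 → run H
t=26: queue=[G,F,H] q_used=0 → run G
t=27: queue=[G,F,H] q_used=1 → run G
t=28: queue=[G,F,H] q_used=2 → run G
t=29: queue=[F,H,G] q_used=0 → run F
t=30: queue=[H,G] q_used=0 → run H
t=31: queue=[H,G] q_used=1 → run H
t=32: queue=[G] q_used=0 → run G
t=33: queue=[G] q_used=1 → run G
t=34: (idle)
t=35: (idle)
t=36: (idle)
t=37: (idle)
t=38: (idle)
t=39: (idle)
t=40: (idle)
t=41: (idle)
t=42: (idle)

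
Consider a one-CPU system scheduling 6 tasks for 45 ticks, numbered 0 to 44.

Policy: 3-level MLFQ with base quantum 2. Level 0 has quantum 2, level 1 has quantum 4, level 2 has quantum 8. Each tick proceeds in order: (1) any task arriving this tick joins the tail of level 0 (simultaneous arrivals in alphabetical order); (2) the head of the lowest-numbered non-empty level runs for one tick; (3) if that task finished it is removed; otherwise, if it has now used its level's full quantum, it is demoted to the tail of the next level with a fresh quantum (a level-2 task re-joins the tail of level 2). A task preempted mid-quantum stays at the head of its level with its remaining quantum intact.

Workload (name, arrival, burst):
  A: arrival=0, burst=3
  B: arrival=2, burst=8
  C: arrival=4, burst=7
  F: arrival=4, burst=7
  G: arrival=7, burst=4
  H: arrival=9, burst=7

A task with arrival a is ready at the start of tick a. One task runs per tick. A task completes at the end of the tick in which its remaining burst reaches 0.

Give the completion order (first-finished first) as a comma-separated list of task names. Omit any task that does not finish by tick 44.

completion order = A, G, B, C, F, H

t=0: L0/L1/L2 = A/-/- → run A
t=1: L0/L1/L2 = A/-/- → run A
t=2: L0/L1/L2 = B/A/- → run B
t=3: L0/L1/L2 = B/A/- → run B
t=4: L0/L1/L2 = CF/AB/- → run C
t=5: L0/L1/L2 = CF/AB/- → run C
t=6: L0/L1/L2 = F/ABC/- → run F
t=7: L0/L1/L2 = FG/ABC/- → run F
t=8: L0/L1/L2 = G/ABCF/- → run G
t=9: L0/L1/L2 = GH/ABCF/- → run G
t=10: L0/L1/L2 = H/ABCFG/- → run H
t=11: L0/L1/L2 = H/ABCFG/- → run H
t=12: L0/L1/L2 = -/ABCFGH/- → run A
t=13: L0/L1/L2 = -/BCFGH/- → run B
t=14: L0/L1/L2 = -/BCFGH/- → run B
t=15: L0/L1/L2 = -/BCFGH/- → run B
t=16: L0/L1/L2 = -/BCFGH/- → run B
t=17: L0/L1/L2 = -/CFGH/B → run C
t=18: L0/L1/L2 = -/CFGH/B → run C
t=19: L0/L1/L2 = -/CFGH/B → run C
t=20: L0/L1/L2 = -/CFGH/B → run C
t=21: L0/L1/L2 = -/FGH/BC → run F
t=22: L0/L1/L2 = -/FGH/BC → run F
t=23: L0/L1/L2 = -/FGH/BC → run F
t=24: L0/L1/L2 = -/FGH/BC → run F
t=25: L0/L1/L2 = -/GH/BCF → run G
t=26: L0/L1/L2 = -/GH/BCF → run G
t=27: L0/L1/L2 = -/H/BCF → run H
t=28: L0/L1/L2 = -/H/BCF → run H
t=29: L0/L1/L2 = -/H/BCF → run H
t=30: L0/L1/L2 = -/H/BCF → run H
t=31: L0/L1/L2 = -/-/BCFH → run B
t=32: L0/L1/L2 = -/-/BCFH → run B
t=33: L0/L1/L2 = -/-/CFH → run C
t=34: L0/L1/L2 = -/-/FH → run F
t=35: L0/L1/L2 = -/-/H → run H
t=36: (idle)
t=37: (idle)
t=38: (idle)
t=39: (idle)
t=40: (idle)
t=41: (idle)
t=42: (idle)
t=43: (idle)
t=44: (idle)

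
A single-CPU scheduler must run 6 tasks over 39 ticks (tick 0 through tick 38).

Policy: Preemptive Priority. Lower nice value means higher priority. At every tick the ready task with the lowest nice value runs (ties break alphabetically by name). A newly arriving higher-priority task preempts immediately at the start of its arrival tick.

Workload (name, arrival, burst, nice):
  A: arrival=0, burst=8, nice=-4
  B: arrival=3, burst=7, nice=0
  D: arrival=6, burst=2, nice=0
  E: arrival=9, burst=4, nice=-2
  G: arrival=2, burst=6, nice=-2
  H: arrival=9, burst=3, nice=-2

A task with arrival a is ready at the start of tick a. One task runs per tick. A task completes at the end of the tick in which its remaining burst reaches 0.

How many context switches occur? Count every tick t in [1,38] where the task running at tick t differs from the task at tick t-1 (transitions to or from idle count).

t=0: ready={A} → run A
t=1: ready={A} → run A
t=2: ready={A,G} → run A
t=3: ready={A,B,G} → run A
t=4: ready={A,B,G} → run A
t=5: ready={A,B,G} → run A
t=6: ready={A,B,D,G} → run A
t=7: ready={A,B,D,G} → run A
t=8: ready={B,D,G} → run G
t=9: ready={B,D,E,G,H} → run E
t=10: ready={B,D,E,G,H} → run E
t=11: ready={B,D,E,G,H} → run E
t=12: ready={B,D,E,G,H} → run E
t=13: ready={B,D,G,H} → run G
t=14: ready={B,D,G,H} → run G
t=15: ready={B,D,G,H} → run G
t=16: ready={B,D,G,H} → run G
t=17: ready={B,D,G,H} → run G
t=18: ready={B,D,H} → run H
t=19: ready={B,D,H} → run H
t=20: ready={B,D,H} → run H
t=21: ready={B,D} → run B
t=22: ready={B,D} → run B
t=23: ready={B,D} → run B
t=24: ready={B,D} → run B
t=25: ready={B,D} → run B
t=26: ready={B,D} → run B
t=27: ready={B,D} → run B
t=28: ready={D} → run D
t=29: ready={D} → run D
t=30: (idle)
t=31: (idle)
t=32: (idle)
t=33: (idle)
t=34: (idle)
t=35: (idle)
t=36: (idle)
t=37: (idle)
t=38: (idle)

context switches = 7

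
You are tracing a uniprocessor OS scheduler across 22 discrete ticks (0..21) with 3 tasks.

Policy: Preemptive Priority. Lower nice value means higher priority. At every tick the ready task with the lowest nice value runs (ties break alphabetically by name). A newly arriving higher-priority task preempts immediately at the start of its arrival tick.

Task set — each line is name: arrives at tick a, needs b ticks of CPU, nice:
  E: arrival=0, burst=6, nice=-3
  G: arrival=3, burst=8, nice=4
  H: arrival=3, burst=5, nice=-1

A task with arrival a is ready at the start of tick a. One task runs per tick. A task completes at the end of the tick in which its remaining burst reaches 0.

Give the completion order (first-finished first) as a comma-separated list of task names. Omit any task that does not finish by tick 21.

t=0: ready={E} → run E
t=1: ready={E} → run E
t=2: ready={E} → run E
t=3: ready={E,G,H} → run E
t=4: ready={E,G,H} → run E
t=5: ready={E,G,H} → run E
t=6: ready={G,H} → run H
t=7: ready={G,H} → run H
t=8: ready={G,H} → run H
t=9: ready={G,H} → run H
t=10: ready={G,H} → run H
t=11: ready={G} → run G
t=12: ready={G} → run G
t=13: ready={G} → run G
t=14: ready={G} → run G
t=15: ready={G} → run G
t=16: ready={G} → run G
t=17: ready={G} → run G
t=18: ready={G} → run G
t=19: (idle)
t=20: (idle)
t=21: (idle)

completion order = E, H, G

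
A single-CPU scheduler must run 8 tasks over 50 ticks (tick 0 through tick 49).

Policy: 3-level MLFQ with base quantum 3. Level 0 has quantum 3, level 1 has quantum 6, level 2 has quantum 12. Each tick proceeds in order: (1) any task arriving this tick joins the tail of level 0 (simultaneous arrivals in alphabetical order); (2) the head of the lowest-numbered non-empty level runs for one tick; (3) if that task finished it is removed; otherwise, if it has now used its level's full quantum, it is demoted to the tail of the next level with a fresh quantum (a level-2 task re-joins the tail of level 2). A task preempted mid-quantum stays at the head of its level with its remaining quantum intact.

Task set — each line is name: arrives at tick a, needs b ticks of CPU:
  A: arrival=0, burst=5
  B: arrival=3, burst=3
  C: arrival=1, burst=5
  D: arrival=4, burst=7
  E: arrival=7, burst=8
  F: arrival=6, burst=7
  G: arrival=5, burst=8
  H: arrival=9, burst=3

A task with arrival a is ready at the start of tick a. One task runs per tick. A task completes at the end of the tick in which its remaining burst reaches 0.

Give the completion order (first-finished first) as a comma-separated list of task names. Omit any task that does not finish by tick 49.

completion order = B, H, A, C, D, G, F, E

t=0: L0/L1/L2 = A/-/- → run A
t=1: L0/L1/L2 = AC/-/- → run A
t=2: L0/L1/L2 = AC/-/- → run A
t=3: L0/L1/L2 = CB/A/- → run C
t=4: L0/L1/L2 = CBD/A/- → run C
t=5: L0/L1/L2 = CBDG/A/- → run C
t=6: L0/L1/L2 = BDGF/AC/- → run B
t=7: L0/L1/L2 = BDGFE/AC/- → run B
t=8: L0/L1/L2 = BDGFE/AC/- → run B
t=9: L0/L1/L2 = DGFEH/AC/- → run D
t=10: L0/L1/L2 = DGFEH/AC/- → run D
t=11: L0/L1/L2 = DGFEH/AC/- → run D
t=12: L0/L1/L2 = GFEH/ACD/- → run G
t=13: L0/L1/L2 = GFEH/ACD/- → run G
t=14: L0/L1/L2 = GFEH/ACD/- → run G
t=15: L0/L1/L2 = FEH/ACDG/- → run F
t=16: L0/L1/L2 = FEH/ACDG/- → run F
t=17: L0/L1/L2 = FEH/ACDG/- → run F
t=18: L0/L1/L2 = EH/ACDGF/- → run E
t=19: L0/L1/L2 = EH/ACDGF/- → run E
t=20: L0/L1/L2 = EH/ACDGF/- → run E
t=21: L0/L1/L2 = H/ACDGFE/- → run H
t=22: L0/L1/L2 = H/ACDGFE/- → run H
t=23: L0/L1/L2 = H/ACDGFE/- → run H
t=24: L0/L1/L2 = -/ACDGFE/- → run A
t=25: L0/L1/L2 = -/ACDGFE/- → run A
t=26: L0/L1/L2 = -/CDGFE/- → run C
t=27: L0/L1/L2 = -/CDGFE/- → run C
t=28: L0/L1/L2 = -/DGFE/- → run D
t=29: L0/L1/L2 = -/DGFE/- → run D
t=30: L0/L1/L2 = -/DGFE/- → run D
t=31: L0/L1/L2 = -/DGFE/- → run D
t=32: L0/L1/L2 = -/GFE/- → run G
t=33: L0/L1/L2 = -/GFE/- → run G
t=34: L0/L1/L2 = -/GFE/- → run G
t=35: L0/L1/L2 = -/GFE/- → run G
t=36: L0/L1/L2 = -/GFE/- → run G
t=37: L0/L1/L2 = -/FE/- → run F
t=38: L0/L1/L2 = -/FE/- → run F
t=39: L0/L1/L2 = -/FE/- → run F
t=40: L0/L1/L2 = -/FE/- → run F
t=41: L0/L1/L2 = -/E/- → run E
t=42: L0/L1/L2 = -/E/- → run E
t=43: L0/L1/L2 = -/E/- → run E
t=44: L0/L1/L2 = -/E/- → run E
t=45: L0/L1/L2 = -/E/- → run E
t=46: (idle)
t=47: (idle)
t=48: (idle)
t=49: (idle)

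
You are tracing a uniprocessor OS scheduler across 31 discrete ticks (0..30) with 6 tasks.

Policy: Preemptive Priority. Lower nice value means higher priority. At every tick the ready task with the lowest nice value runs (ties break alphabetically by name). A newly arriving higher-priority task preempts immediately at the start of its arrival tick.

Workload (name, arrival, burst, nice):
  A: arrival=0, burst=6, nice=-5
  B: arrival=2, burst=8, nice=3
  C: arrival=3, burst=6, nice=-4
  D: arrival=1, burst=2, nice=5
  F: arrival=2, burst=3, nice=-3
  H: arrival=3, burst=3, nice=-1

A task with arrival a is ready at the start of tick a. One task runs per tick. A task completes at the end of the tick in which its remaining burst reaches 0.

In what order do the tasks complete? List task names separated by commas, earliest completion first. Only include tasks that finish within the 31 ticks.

completion order = A, C, F, H, B, D

t=0: ready={A} → run A
t=1: ready={A,D} → run A
t=2: ready={A,B,D,F} → run A
t=3: ready={A,B,C,D,F,H} → run A
t=4: ready={A,B,C,D,F,H} → run A
t=5: ready={A,B,C,D,F,H} → run A
t=6: ready={B,C,D,F,H} → run C
t=7: ready={B,C,D,F,H} → run C
t=8: ready={B,C,D,F,H} → run C
t=9: ready={B,C,D,F,H} → run C
t=10: ready={B,C,D,F,H} → run C
t=11: ready={B,C,D,F,H} → run C
t=12: ready={B,D,F,H} → run F
t=13: ready={B,D,F,H} → run F
t=14: ready={B,D,F,H} → run F
t=15: ready={B,D,H} → run H
t=16: ready={B,D,H} → run H
t=17: ready={B,D,H} → run H
t=18: ready={B,D} → run B
t=19: ready={B,D} → run B
t=20: ready={B,D} → run B
t=21: ready={B,D} → run B
t=22: ready={B,D} → run B
t=23: ready={B,D} → run B
t=24: ready={B,D} → run B
t=25: ready={B,D} → run B
t=26: ready={D} → run D
t=27: ready={D} → run D
t=28: (idle)
t=29: (idle)
t=30: (idle)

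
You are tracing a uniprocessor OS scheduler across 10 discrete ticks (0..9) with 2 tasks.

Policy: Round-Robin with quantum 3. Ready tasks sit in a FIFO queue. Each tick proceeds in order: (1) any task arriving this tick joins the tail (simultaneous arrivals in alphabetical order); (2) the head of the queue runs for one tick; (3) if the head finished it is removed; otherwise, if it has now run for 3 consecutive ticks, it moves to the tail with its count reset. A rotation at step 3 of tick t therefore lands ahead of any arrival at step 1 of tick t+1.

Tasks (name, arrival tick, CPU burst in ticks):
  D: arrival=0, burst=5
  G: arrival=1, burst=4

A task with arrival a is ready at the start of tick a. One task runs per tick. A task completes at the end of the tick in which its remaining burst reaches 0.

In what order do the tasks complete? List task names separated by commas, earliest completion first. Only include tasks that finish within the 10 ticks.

completion order = D, G

t=0: queue=[D] q_used=0 → run D
t=1: queue=[D,G] q_used=1 → run D
t=2: queue=[D,G] q_used=2 → run D
t=3: queue=[G,D] q_used=0 → run G
t=4: queue=[G,D] q_used=1 → run G
t=5: queue=[G,D] q_used=2 → run G
t=6: queue=[D,G] q_used=0 → run D
t=7: queue=[D,G] q_used=1 → run D
t=8: queue=[G] q_used=0 → run G
t=9: (idle)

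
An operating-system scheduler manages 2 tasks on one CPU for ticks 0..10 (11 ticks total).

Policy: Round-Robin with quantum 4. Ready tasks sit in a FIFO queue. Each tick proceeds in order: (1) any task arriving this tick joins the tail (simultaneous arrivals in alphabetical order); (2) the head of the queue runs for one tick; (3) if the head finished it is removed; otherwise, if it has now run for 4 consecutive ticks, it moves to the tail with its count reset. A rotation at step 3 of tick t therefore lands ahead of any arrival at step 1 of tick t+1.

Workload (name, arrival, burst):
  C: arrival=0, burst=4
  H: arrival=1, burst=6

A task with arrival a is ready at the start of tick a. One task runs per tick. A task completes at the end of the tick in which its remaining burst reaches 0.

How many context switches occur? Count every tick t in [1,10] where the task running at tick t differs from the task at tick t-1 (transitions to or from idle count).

t=0: queue=[C] q_used=0 → run C
t=1: queue=[C,H] q_used=1 → run C
t=2: queue=[C,H] q_used=2 → run C
t=3: queue=[C,H] q_used=3 → run C
t=4: queue=[H] q_used=0 → run H
t=5: queue=[H] q_used=1 → run H
t=6: queue=[H] q_used=2 → run H
t=7: queue=[H] q_used=3 → run H
t=8: queue=[H] q_used=0 → run H
t=9: queue=[H] q_used=1 → run H
t=10: (idle)

context switches = 2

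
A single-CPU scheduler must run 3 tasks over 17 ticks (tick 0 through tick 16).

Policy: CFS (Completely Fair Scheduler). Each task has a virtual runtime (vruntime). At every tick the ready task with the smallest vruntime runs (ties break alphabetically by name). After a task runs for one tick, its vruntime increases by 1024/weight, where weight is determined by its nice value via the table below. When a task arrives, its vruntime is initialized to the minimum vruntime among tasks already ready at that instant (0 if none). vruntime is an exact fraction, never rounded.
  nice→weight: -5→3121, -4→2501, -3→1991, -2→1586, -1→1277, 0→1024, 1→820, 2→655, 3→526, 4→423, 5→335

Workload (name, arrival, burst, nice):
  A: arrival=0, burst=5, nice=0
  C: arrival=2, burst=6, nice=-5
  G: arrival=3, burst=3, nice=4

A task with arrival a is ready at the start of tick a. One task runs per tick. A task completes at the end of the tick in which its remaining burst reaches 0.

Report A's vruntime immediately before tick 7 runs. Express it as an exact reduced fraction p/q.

t=0: vr[A=0] → run A
t=1: vr[A=1] → run A
t=2: vr[A=2 C=2] → run A
t=3: vr[A=3 C=2 G=2] → run C
t=4: vr[A=3 C=7266/3121 G=2] → run G
t=5: vr[A=3 C=7266/3121 G=1870/423] → run C
t=6: vr[A=3 C=8290/3121 G=1870/423] → run C
t=7: vr[A=3 C=9314/3121 G=1870/423] → run C
t=8: vr[A=3 C=10338/3121 G=1870/423] → run A
t=9: vr[A=4 C=10338/3121 G=1870/423] → run C
t=10: vr[A=4 C=11362/3121 G=1870/423] → run C
t=11: vr[A=4 G=1870/423] → run A
t=12: vr[G=1870/423] → run G
t=13: vr[G=2894/423] → run G
t=14: (idle)
t=15: (idle)
t=16: (idle)

vruntime(A, start of tick 7) = 3/1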